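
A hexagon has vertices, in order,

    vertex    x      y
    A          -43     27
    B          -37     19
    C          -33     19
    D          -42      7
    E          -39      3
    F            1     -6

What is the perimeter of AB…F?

|AB| = √((6)² + (-8)²) = √100 = 10
|BC| = √((4)² + (0)²) = √16 = 4
|CD| = √((-9)² + (-12)²) = √225 = 15
|DE| = √((3)² + (-4)²) = √25 = 5
|EF| = √((40)² + (-9)²) = √1681 = 41
|FA| = √((-44)² + (33)²) = √3025 = 55
Perimeter = 10 + 4 + 15 + 5 + 41 + 55 = 130.

130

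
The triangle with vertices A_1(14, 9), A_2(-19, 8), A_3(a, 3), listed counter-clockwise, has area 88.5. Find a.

-7

Write out the shoelace sum; only the two edges meeting at A_3 involve a:
2·Area = [((-19)·3 − a·8) + (a·9 − 14·3)] + 283
       = 1·a + 184 = 177
⇒ a = -7.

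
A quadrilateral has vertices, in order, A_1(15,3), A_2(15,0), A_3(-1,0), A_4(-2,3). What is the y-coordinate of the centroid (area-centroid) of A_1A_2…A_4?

Apply the surveyor's formula. First the cross-terms c_i = x_i·y_{i+1} − x_{i+1}·y_i:
  -45, 0, -3, -51  ⇒  2A = -99, A = -49.5.
Then Σ (y_i + y_{i+1})·c_i = -450, so ȳ = -450 / (6·(-49.5)) = 50/33.

50/33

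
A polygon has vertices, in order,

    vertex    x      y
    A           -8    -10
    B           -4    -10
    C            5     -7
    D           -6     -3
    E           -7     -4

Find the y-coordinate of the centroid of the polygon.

-703/102

Apply the shoelace formula. First the cross-terms c_i = x_i·y_{i+1} − x_{i+1}·y_i:
  40, 78, -57, 3, 38  ⇒  2A = 102, A = 51.
Then Σ (y_i + y_{i+1})·c_i = -2109, so ȳ = -2109 / (6·51) = -703/102.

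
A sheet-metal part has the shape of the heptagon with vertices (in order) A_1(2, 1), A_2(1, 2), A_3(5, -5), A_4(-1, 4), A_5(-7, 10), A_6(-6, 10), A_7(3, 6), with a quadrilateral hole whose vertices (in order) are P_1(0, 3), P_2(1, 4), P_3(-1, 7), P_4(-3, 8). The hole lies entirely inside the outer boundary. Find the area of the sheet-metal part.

Outer boundary:
Apply the shoelace formula: 2A = Σ (x_i·y_{i+1} − x_{i+1}·y_i), indices taken mod 7.
A_1→A_2: (2)(2) − (1)(1) = 3
A_2→A_3: (1)(-5) − (5)(2) = -15
A_3→A_4: (5)(4) − (-1)(-5) = 15
A_4→A_5: (-1)(10) − (-7)(4) = 18
A_5→A_6: (-7)(10) − (-6)(10) = -10
A_6→A_7: (-6)(6) − (3)(10) = -66
A_7→A_1: (3)(1) − (2)(6) = -9
Σ = -64
Area = |Σ|/2 = 32.
Hole:
Apply the shoelace (surveyor's) formula: 2A = Σ (x_i·y_{i+1} − x_{i+1}·y_i), indices taken mod 4.
Cross-terms: -3, 11, 13, -9  ⇒  Σ = 12
Area = |Σ|/2 = 6.
Net area = 32 − 6 = 26.

26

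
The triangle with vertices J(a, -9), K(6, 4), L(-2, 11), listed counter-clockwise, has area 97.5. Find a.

The doubled signed area Σ (x_i y_{i+1} − x_{i+1} y_i) is linear in a.
With a=0 it equals 146; the coefficient of a is -7 (from the two edges through J).
So -7·a + 146 = 2·97.5 = 195 ⇒ a = -7.

-7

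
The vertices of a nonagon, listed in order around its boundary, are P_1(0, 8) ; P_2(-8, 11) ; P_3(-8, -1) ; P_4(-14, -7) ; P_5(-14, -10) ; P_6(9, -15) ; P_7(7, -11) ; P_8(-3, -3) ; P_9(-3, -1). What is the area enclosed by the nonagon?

Apply Gauss's area formula: 2A = Σ (x_i·y_{i+1} − x_{i+1}·y_i), indices taken mod 9.
Σ = (64) + (96) + (42) + (42) + (300) + (6) + (-54) + (-6) + (-24) = 466
Area = |Σ|/2 = 233.

233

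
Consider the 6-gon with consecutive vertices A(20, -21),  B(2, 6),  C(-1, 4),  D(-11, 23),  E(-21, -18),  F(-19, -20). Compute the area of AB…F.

Apply the shoelace (surveyor's) formula: 2A = Σ (x_i·y_{i+1} − x_{i+1}·y_i), indices taken mod 6.
Σ = (162) + (14) + (21) + (681) + (78) + (799) = 1755
Area = |Σ|/2 = 877.5.

877.5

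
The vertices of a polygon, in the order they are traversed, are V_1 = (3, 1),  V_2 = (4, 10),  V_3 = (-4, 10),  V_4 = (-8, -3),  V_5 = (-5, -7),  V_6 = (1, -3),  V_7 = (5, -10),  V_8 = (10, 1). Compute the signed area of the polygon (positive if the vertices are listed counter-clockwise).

Cross-terms: 26, 80, 92, 41, 22, 5, 105, 7  ⇒  Σ = 378
Signed area = Σ/2 = 189 (positive ⇒ counter-clockwise traversal).

189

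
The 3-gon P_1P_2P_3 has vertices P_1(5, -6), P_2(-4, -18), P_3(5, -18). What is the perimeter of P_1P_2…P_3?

|P_1P_2| = √((-9)² + (-12)²) = √225 = 15
|P_2P_3| = √((9)² + (0)²) = √81 = 9
|P_3P_1| = √((0)² + (12)²) = √144 = 12
Perimeter = 15 + 9 + 12 = 36.

36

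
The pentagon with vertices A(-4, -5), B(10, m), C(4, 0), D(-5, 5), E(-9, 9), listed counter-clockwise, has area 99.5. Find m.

-6

The doubled signed area Σ (x_i y_{i+1} − x_{i+1} y_i) is linear in m.
With m=0 it equals 151; the coefficient of m is -8 (from the two edges through B).
So -8·m + 151 = 2·99.5 = 199 ⇒ m = -6.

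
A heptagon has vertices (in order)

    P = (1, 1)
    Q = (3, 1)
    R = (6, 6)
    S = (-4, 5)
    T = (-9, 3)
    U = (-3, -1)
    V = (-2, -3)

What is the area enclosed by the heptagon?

Apply the shoelace formula: 2A = Σ (x_i·y_{i+1} − x_{i+1}·y_i), indices taken mod 7.
Cross-terms: -2, 12, 54, 33, 18, 7, 1  ⇒  Σ = 123
Area = |Σ|/2 = 61.5.

61.5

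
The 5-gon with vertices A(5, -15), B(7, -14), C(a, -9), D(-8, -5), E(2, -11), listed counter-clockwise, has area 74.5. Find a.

14

The doubled signed area Σ (x_i y_{i+1} − x_{i+1} y_i) is linear in a.
With a=0 it equals 23; the coefficient of a is 9 (from the two edges through C).
So 9·a + 23 = 2·74.5 = 149 ⇒ a = 14.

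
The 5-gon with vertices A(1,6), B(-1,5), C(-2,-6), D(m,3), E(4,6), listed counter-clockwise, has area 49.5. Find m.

The doubled signed area Σ (x_i y_{i+1} − x_{i+1} y_i) is linear in m.
With m=0 it equals 27; the coefficient of m is 12 (from the two edges through D).
So 12·m + 27 = 2·49.5 = 99 ⇒ m = 6.

6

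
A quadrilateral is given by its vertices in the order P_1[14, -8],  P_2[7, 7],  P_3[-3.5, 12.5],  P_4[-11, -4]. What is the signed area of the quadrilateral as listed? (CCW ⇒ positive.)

Σ = (154) + (112) + (151.5) + (144) = 561.5
Signed area = Σ/2 = 280.75 (positive ⇒ counter-clockwise traversal).

280.75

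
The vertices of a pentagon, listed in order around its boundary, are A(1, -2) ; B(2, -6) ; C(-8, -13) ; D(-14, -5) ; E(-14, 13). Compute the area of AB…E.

Apply the surveyor's formula: 2A = Σ (x_i·y_{i+1} − x_{i+1}·y_i), indices taken mod 5.
Cross-terms: -2, -74, -142, -252, 15  ⇒  Σ = -455
Area = |Σ|/2 = 227.5.

227.5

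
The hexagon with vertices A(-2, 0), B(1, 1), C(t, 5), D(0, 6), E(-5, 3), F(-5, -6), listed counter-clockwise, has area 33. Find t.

The doubled signed area Σ (x_i y_{i+1} − x_{i+1} y_i) is linear in t.
With t=0 it equals 66; the coefficient of t is 5 (from the two edges through C).
So 5·t + 66 = 2·33 = 66 ⇒ t = 0.

0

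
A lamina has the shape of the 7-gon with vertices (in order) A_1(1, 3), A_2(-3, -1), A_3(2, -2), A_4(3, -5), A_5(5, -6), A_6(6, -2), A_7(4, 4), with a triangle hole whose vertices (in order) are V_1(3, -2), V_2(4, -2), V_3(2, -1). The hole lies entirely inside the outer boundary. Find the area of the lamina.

Outer boundary:
Apply the shoelace (surveyor's) formula: 2A = Σ (x_i·y_{i+1} − x_{i+1}·y_i), indices taken mod 7.
Σ = (8) + (8) + (-4) + (7) + (26) + (32) + (8) = 85
Area = |Σ|/2 = 42.5.
Hole:
Apply the shoelace formula: 2A = Σ (x_i·y_{i+1} − x_{i+1}·y_i), indices taken mod 3.
Cross-terms: 2, 0, -1  ⇒  Σ = 1
Area = |Σ|/2 = 0.5.
Net area = 42.5 − 0.5 = 42.

42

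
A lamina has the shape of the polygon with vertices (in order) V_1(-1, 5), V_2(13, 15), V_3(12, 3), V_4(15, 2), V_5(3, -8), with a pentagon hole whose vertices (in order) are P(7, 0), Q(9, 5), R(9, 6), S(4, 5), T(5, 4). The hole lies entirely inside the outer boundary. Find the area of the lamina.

166.5

Outer boundary:
Σ = (-80) + (-141) + (-21) + (-126) + (7) = -361
Area = |Σ|/2 = 180.5.
Hole:
Σ = (35) + (9) + (21) + (-9) + (-28) = 28
Area = |Σ|/2 = 14.
Net area = 180.5 − 14 = 166.5.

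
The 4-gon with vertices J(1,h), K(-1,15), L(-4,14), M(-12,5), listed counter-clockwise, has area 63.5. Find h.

7

The doubled signed area Σ (x_i y_{i+1} − x_{i+1} y_i) is linear in h.
With h=0 it equals 204; the coefficient of h is -11 (from the two edges through J).
So -11·h + 204 = 2·63.5 = 127 ⇒ h = 7.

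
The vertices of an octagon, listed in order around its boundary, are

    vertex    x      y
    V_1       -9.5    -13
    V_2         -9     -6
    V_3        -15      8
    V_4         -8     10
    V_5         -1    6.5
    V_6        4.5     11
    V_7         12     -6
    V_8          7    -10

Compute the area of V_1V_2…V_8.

406.625

Apply the shoelace (surveyor's) formula: 2A = Σ (x_i·y_{i+1} − x_{i+1}·y_i), indices taken mod 8.
Σ = (-60) + (-162) + (-86) + (-42) + (-40.25) + (-159) + (-78) + (-186) = -813.25
Area = |Σ|/2 = 406.625.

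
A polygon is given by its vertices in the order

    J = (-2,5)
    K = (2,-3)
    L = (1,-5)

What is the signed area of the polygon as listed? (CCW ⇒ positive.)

Cross-terms: -4, -7, -5  ⇒  Σ = -16
Signed area = Σ/2 = -8 (negative ⇒ clockwise traversal).

-8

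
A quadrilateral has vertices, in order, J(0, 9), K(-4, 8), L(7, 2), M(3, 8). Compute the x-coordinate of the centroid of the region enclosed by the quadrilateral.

Apply the surveyor's formula. First the cross-terms c_i = x_i·y_{i+1} − x_{i+1}·y_i:
  36, -64, 50, 27  ⇒  2A = 49, A = 24.5.
Then Σ (x_i + x_{i+1})·c_i = 245, so x̄ = 245 / (6·24.5) = 5/3.

5/3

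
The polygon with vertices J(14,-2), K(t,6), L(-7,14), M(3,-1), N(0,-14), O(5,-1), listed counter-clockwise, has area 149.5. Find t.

11

The doubled signed area Σ (x_i y_{i+1} − x_{i+1} y_i) is linear in t.
With t=0 it equals 123; the coefficient of t is 16 (from the two edges through K).
So 16·t + 123 = 2·149.5 = 299 ⇒ t = 11.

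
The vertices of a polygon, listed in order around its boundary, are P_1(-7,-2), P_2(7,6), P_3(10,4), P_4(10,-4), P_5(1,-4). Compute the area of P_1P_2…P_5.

Apply the shoelace (surveyor's) formula: 2A = Σ (x_i·y_{i+1} − x_{i+1}·y_i), indices taken mod 5.
P_1→P_2: (-7)(6) − (7)(-2) = -28
P_2→P_3: (7)(4) − (10)(6) = -32
P_3→P_4: (10)(-4) − (10)(4) = -80
P_4→P_5: (10)(-4) − (1)(-4) = -36
P_5→P_1: (1)(-2) − (-7)(-4) = -30
Σ = -206
Area = |Σ|/2 = 103.

103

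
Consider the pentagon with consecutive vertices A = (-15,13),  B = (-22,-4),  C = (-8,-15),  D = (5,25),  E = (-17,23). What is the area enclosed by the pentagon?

591.5

Apply the surveyor's formula: 2A = Σ (x_i·y_{i+1} − x_{i+1}·y_i), indices taken mod 5.
Σ = (346) + (298) + (-125) + (540) + (124) = 1183
Area = |Σ|/2 = 591.5.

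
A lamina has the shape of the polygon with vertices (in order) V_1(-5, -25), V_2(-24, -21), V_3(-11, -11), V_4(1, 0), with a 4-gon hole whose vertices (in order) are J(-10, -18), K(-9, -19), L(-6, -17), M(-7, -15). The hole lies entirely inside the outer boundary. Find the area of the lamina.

Outer boundary:
V_1→V_2: (-5)(-21) − (-24)(-25) = -495
V_2→V_3: (-24)(-11) − (-11)(-21) = 33
V_3→V_4: (-11)(0) − (1)(-11) = 11
V_4→V_1: (1)(-25) − (-5)(0) = -25
Σ = -476
Area = |Σ|/2 = 238.
Hole:
Σ = (28) + (39) + (-29) + (-24) = 14
Area = |Σ|/2 = 7.
Net area = 238 − 7 = 231.

231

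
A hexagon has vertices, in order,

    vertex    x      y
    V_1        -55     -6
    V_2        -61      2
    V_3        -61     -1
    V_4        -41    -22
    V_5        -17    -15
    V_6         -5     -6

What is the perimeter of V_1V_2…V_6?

132

|V_1V_2| = √((-6)² + (8)²) = √100 = 10
|V_2V_3| = √((0)² + (-3)²) = √9 = 3
|V_3V_4| = √((20)² + (-21)²) = √841 = 29
|V_4V_5| = √((24)² + (7)²) = √625 = 25
|V_5V_6| = √((12)² + (9)²) = √225 = 15
|V_6V_1| = √((-50)² + (0)²) = √2500 = 50
Perimeter = 10 + 3 + 29 + 25 + 15 + 50 = 132.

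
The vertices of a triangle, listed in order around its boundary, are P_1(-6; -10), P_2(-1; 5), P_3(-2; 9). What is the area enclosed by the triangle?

Apply the surveyor's formula: 2A = Σ (x_i·y_{i+1} − x_{i+1}·y_i), indices taken mod 3.
P_1→P_2: (-6)(5) − (-1)(-10) = -40
P_2→P_3: (-1)(9) − (-2)(5) = 1
P_3→P_1: (-2)(-10) − (-6)(9) = 74
Σ = 35
Area = |Σ|/2 = 17.5.

17.5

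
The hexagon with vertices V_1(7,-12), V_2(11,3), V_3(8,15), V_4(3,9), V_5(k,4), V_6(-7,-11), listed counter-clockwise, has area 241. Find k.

2

The doubled signed area Σ (x_i y_{i+1} − x_{i+1} y_i) is linear in k.
With k=0 it equals 522; the coefficient of k is -20 (from the two edges through V_5).
So -20·k + 522 = 2·241 = 482 ⇒ k = 2.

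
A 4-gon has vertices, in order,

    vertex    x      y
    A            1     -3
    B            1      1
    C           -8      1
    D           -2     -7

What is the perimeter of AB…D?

28

|AB| = √((0)² + (4)²) = √16 = 4
|BC| = √((-9)² + (0)²) = √81 = 9
|CD| = √((6)² + (-8)²) = √100 = 10
|DA| = √((3)² + (4)²) = √25 = 5
Perimeter = 4 + 9 + 10 + 5 = 28.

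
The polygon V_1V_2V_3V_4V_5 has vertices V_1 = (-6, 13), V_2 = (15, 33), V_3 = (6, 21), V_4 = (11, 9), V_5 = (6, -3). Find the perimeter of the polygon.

|V_1V_2| = √((21)² + (20)²) = √841 = 29
|V_2V_3| = √((-9)² + (-12)²) = √225 = 15
|V_3V_4| = √((5)² + (-12)²) = √169 = 13
|V_4V_5| = √((-5)² + (-12)²) = √169 = 13
|V_5V_1| = √((-12)² + (16)²) = √400 = 20
Perimeter = 29 + 15 + 13 + 13 + 20 = 90.

90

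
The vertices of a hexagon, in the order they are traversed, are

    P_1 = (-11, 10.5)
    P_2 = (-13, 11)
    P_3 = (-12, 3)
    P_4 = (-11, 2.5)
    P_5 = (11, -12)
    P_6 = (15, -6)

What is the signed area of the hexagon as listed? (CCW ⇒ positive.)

210.75

Σ = (15.5) + (93) + (3) + (104.5) + (114) + (91.5) = 421.5
Signed area = Σ/2 = 210.75 (positive ⇒ counter-clockwise traversal).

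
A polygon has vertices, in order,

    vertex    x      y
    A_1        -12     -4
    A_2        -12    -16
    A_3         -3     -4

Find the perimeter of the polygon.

36

|A_1A_2| = √((0)² + (-12)²) = √144 = 12
|A_2A_3| = √((9)² + (12)²) = √225 = 15
|A_3A_1| = √((-9)² + (0)²) = √81 = 9
Perimeter = 12 + 15 + 9 = 36.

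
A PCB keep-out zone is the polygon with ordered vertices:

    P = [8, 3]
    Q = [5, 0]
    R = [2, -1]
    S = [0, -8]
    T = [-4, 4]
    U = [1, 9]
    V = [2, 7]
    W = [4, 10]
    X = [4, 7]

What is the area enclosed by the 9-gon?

Σ = (-15) + (-5) + (-16) + (-32) + (-40) + (-11) + (-8) + (-12) + (-44) = -183
Area = |Σ|/2 = 91.5.

91.5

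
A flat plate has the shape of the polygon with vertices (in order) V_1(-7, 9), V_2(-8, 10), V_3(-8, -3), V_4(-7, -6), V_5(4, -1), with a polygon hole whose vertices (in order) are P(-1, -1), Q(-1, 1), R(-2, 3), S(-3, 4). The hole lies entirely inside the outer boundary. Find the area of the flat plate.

Outer boundary:
Apply the shoelace (surveyor's) formula: 2A = Σ (x_i·y_{i+1} − x_{i+1}·y_i), indices taken mod 5.
Cross-terms: 2, 104, 27, 31, 29  ⇒  Σ = 193
Area = |Σ|/2 = 96.5.
Hole:
Cross-terms: -2, -1, 1, 7  ⇒  Σ = 5
Area = |Σ|/2 = 2.5.
Net area = 96.5 − 2.5 = 94.

94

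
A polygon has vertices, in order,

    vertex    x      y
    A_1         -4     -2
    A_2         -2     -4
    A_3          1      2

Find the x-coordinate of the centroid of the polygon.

-5/3

Apply the shoelace (surveyor's) formula. First the cross-terms c_i = x_i·y_{i+1} − x_{i+1}·y_i:
  12, 0, 6  ⇒  2A = 18, A = 9.
Then Σ (x_i + x_{i+1})·c_i = -90, so x̄ = -90 / (6·9) = -5/3.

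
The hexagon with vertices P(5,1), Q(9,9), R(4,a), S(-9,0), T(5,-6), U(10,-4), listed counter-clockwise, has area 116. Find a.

Write out the shoelace sum; only the two edges meeting at R involve a:
2·Area = [(9·a − 4·9) + (4·0 − (-9)·a)] + 160
       = 18·a + 124 = 232
⇒ a = 6.

6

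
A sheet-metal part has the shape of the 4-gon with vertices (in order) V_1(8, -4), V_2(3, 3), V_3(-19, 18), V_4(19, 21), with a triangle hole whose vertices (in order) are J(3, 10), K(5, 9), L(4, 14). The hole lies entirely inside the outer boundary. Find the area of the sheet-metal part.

414.5

Outer boundary:
Apply the surveyor's formula: 2A = Σ (x_i·y_{i+1} − x_{i+1}·y_i), indices taken mod 4.
V_1→V_2: (8)(3) − (3)(-4) = 36
V_2→V_3: (3)(18) − (-19)(3) = 111
V_3→V_4: (-19)(21) − (19)(18) = -741
V_4→V_1: (19)(-4) − (8)(21) = -244
Σ = -838
Area = |Σ|/2 = 419.
Hole:
J→K: (3)(9) − (5)(10) = -23
K→L: (5)(14) − (4)(9) = 34
L→J: (4)(10) − (3)(14) = -2
Σ = 9
Area = |Σ|/2 = 4.5.
Net area = 419 − 4.5 = 414.5.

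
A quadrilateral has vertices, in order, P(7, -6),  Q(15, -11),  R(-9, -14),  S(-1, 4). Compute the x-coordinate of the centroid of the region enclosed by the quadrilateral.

Apply Gauss's area formula. First the cross-terms c_i = x_i·y_{i+1} − x_{i+1}·y_i:
  13, -309, -50, -22  ⇒  2A = -368, A = -184.
Then Σ (x_i + x_{i+1})·c_i = -1200, so x̄ = -1200 / (6·(-184)) = 25/23.

25/23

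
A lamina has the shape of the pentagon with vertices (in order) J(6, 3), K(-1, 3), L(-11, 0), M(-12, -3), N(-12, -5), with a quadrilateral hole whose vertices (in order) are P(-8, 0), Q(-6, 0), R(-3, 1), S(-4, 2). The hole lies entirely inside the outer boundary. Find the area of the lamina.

48.5

Outer boundary:
J→K: (6)(3) − (-1)(3) = 21
K→L: (-1)(0) − (-11)(3) = 33
L→M: (-11)(-3) − (-12)(0) = 33
M→N: (-12)(-5) − (-12)(-3) = 24
N→J: (-12)(3) − (6)(-5) = -6
Σ = 105
Area = |Σ|/2 = 52.5.
Hole:
Apply the shoelace formula: 2A = Σ (x_i·y_{i+1} − x_{i+1}·y_i), indices taken mod 4.
Σ = (0) + (-6) + (-2) + (16) = 8
Area = |Σ|/2 = 4.
Net area = 52.5 − 4 = 48.5.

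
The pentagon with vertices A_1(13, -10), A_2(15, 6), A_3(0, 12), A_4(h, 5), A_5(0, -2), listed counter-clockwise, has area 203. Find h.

Write out the shoelace sum; only the two edges meeting at A_4 involve h:
2·Area = [(0·5 − h·12) + (h·(-2) − 0·5)] + 434
       = -14·h + 434 = 406
⇒ h = 2.

2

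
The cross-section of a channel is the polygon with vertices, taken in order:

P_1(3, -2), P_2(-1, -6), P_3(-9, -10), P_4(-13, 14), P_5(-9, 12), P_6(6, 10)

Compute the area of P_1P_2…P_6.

Apply Gauss's area formula: 2A = Σ (x_i·y_{i+1} − x_{i+1}·y_i), indices taken mod 6.
P_1→P_2: (3)(-6) − (-1)(-2) = -20
P_2→P_3: (-1)(-10) − (-9)(-6) = -44
P_3→P_4: (-9)(14) − (-13)(-10) = -256
P_4→P_5: (-13)(12) − (-9)(14) = -30
P_5→P_6: (-9)(10) − (6)(12) = -162
P_6→P_1: (6)(-2) − (3)(10) = -42
Σ = -554
Area = |Σ|/2 = 277.

277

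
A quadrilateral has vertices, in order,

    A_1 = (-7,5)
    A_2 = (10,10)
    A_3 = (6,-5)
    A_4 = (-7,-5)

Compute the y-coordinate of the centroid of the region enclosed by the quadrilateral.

Apply Gauss's area formula. First the cross-terms c_i = x_i·y_{i+1} − x_{i+1}·y_i:
  -120, -110, -65, -70  ⇒  2A = -365, A = -182.5.
Then Σ (y_i + y_{i+1})·c_i = -1700, so ȳ = -1700 / (6·(-182.5)) = 340/219.

340/219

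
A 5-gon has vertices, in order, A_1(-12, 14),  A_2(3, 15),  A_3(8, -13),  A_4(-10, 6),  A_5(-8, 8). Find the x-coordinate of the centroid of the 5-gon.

-187/219

Apply the shoelace (surveyor's) formula. First the cross-terms c_i = x_i·y_{i+1} − x_{i+1}·y_i:
  -222, -159, -82, -32, -16  ⇒  2A = -511, A = -255.5.
Then Σ (x_i + x_{i+1})·c_i = 1309, so x̄ = 1309 / (6·(-255.5)) = -187/219.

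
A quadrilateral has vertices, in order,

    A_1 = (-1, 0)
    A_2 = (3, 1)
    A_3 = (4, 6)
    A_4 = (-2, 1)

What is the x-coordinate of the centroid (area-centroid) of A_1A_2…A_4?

Apply the shoelace formula. First the cross-terms c_i = x_i·y_{i+1} − x_{i+1}·y_i:
  -1, 14, 16, 1  ⇒  2A = 30, A = 15.
Then Σ (x_i + x_{i+1})·c_i = 125, so x̄ = 125 / (6·15) = 25/18.

25/18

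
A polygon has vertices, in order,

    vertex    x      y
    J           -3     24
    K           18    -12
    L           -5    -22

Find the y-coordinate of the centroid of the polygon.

-10/3

Apply the shoelace (surveyor's) formula. First the cross-terms c_i = x_i·y_{i+1} − x_{i+1}·y_i:
  -396, -456, -186  ⇒  2A = -1038, A = -519.
Then Σ (y_i + y_{i+1})·c_i = 10380, so ȳ = 10380 / (6·(-519)) = -10/3.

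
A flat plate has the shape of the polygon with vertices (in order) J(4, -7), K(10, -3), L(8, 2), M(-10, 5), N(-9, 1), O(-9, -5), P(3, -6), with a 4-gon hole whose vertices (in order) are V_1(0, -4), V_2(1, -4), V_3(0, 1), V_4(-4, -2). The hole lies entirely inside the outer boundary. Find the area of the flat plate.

Outer boundary:
Σ = (58) + (44) + (60) + (35) + (54) + (69) + (3) = 323
Area = |Σ|/2 = 161.5.
Hole:
Σ = (4) + (1) + (4) + (16) = 25
Area = |Σ|/2 = 12.5.
Net area = 161.5 − 12.5 = 149.

149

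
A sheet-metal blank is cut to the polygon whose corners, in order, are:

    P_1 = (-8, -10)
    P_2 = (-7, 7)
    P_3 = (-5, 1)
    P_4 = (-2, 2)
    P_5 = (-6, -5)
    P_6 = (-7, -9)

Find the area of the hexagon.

33.5

Apply the shoelace (surveyor's) formula: 2A = Σ (x_i·y_{i+1} − x_{i+1}·y_i), indices taken mod 6.
Σ = (-126) + (28) + (-8) + (22) + (19) + (-2) = -67
Area = |Σ|/2 = 33.5.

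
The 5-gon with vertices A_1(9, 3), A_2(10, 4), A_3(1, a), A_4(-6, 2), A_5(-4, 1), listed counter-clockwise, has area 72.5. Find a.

The doubled signed area Σ (x_i y_{i+1} − x_{i+1} y_i) is linear in a.
With a=0 it equals -15; the coefficient of a is 16 (from the two edges through A_3).
So 16·a + -15 = 2·72.5 = 145 ⇒ a = 10.

10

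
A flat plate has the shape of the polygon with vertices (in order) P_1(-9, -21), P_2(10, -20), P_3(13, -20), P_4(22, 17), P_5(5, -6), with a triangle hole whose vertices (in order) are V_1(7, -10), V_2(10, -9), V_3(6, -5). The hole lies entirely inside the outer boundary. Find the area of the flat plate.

Outer boundary:
Apply Gauss's area formula: 2A = Σ (x_i·y_{i+1} − x_{i+1}·y_i), indices taken mod 5.
Σ = (390) + (60) + (661) + (-217) + (-159) = 735
Area = |Σ|/2 = 367.5.
Hole:
Apply the shoelace formula: 2A = Σ (x_i·y_{i+1} − x_{i+1}·y_i), indices taken mod 3.
Σ = (37) + (4) + (-25) = 16
Area = |Σ|/2 = 8.
Net area = 367.5 − 8 = 359.5.

359.5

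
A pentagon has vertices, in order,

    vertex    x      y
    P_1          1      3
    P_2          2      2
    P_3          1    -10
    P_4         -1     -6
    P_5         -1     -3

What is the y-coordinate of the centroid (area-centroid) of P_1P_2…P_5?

-439/135

Apply Gauss's area formula. First the cross-terms c_i = x_i·y_{i+1} − x_{i+1}·y_i:
  -4, -22, -16, -3, 0  ⇒  2A = -45, A = -22.5.
Then Σ (y_i + y_{i+1})·c_i = 439, so ȳ = 439 / (6·(-22.5)) = -439/135.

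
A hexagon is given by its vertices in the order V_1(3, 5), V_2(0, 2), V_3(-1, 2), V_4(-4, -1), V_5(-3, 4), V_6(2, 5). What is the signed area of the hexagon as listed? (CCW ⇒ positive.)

V_1→V_2: (3)(2) − (0)(5) = 6
V_2→V_3: (0)(2) − (-1)(2) = 2
V_3→V_4: (-1)(-1) − (-4)(2) = 9
V_4→V_5: (-4)(4) − (-3)(-1) = -19
V_5→V_6: (-3)(5) − (2)(4) = -23
V_6→V_1: (2)(5) − (3)(5) = -5
Σ = -30
Signed area = Σ/2 = -15 (negative ⇒ clockwise traversal).

-15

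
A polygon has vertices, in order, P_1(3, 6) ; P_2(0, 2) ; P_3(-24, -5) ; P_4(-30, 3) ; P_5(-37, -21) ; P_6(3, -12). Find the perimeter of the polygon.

124

|P_1P_2| = √((-3)² + (-4)²) = √25 = 5
|P_2P_3| = √((-24)² + (-7)²) = √625 = 25
|P_3P_4| = √((-6)² + (8)²) = √100 = 10
|P_4P_5| = √((-7)² + (-24)²) = √625 = 25
|P_5P_6| = √((40)² + (9)²) = √1681 = 41
|P_6P_1| = √((0)² + (18)²) = √324 = 18
Perimeter = 5 + 25 + 10 + 25 + 41 + 18 = 124.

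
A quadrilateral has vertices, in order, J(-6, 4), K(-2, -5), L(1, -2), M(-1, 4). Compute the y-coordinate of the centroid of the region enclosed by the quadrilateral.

7/23

Apply Gauss's area formula. First the cross-terms c_i = x_i·y_{i+1} − x_{i+1}·y_i:
  38, 9, 2, 20  ⇒  2A = 69, A = 34.5.
Then Σ (y_i + y_{i+1})·c_i = 63, so ȳ = 63 / (6·34.5) = 7/23.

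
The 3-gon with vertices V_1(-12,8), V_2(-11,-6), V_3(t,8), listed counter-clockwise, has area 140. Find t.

8

The doubled signed area Σ (x_i y_{i+1} − x_{i+1} y_i) is linear in t.
With t=0 it equals 168; the coefficient of t is 14 (from the two edges through V_3).
So 14·t + 168 = 2·140 = 280 ⇒ t = 8.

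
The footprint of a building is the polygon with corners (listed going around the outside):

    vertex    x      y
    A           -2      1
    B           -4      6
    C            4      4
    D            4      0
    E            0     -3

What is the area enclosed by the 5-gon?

41

Apply Gauss's area formula: 2A = Σ (x_i·y_{i+1} − x_{i+1}·y_i), indices taken mod 5.
A→B: (-2)(6) − (-4)(1) = -8
B→C: (-4)(4) − (4)(6) = -40
C→D: (4)(0) − (4)(4) = -16
D→E: (4)(-3) − (0)(0) = -12
E→A: (0)(1) − (-2)(-3) = -6
Σ = -82
Area = |Σ|/2 = 41.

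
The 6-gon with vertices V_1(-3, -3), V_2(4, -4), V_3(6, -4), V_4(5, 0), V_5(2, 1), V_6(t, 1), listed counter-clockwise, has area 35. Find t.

The doubled signed area Σ (x_i y_{i+1} − x_{i+1} y_i) is linear in t.
With t=0 it equals 62; the coefficient of t is -4 (from the two edges through V_6).
So -4·t + 62 = 2·35 = 70 ⇒ t = -2.

-2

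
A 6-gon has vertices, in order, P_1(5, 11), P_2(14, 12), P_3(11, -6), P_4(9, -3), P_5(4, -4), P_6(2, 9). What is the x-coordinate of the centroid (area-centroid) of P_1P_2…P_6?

2325/292

Apply the surveyor's formula. First the cross-terms c_i = x_i·y_{i+1} − x_{i+1}·y_i:
  -94, -216, 21, -24, 44, -23  ⇒  2A = -292, A = -146.
Then Σ (x_i + x_{i+1})·c_i = -6975, so x̄ = -6975 / (6·(-146)) = 2325/292.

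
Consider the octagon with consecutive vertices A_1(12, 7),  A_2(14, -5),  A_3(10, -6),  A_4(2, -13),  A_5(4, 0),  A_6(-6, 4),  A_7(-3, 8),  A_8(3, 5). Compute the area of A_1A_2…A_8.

178

Apply the surveyor's formula: 2A = Σ (x_i·y_{i+1} − x_{i+1}·y_i), indices taken mod 8.
Σ = (-158) + (-34) + (-118) + (52) + (16) + (-36) + (-39) + (-39) = -356
Area = |Σ|/2 = 178.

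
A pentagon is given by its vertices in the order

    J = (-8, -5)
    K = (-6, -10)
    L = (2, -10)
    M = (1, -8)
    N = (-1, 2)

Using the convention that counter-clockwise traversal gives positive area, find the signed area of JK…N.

69.5

Apply the shoelace formula: 2A = Σ (x_i·y_{i+1} − x_{i+1}·y_i), indices taken mod 5.
Σ = (50) + (80) + (-6) + (-6) + (21) = 139
Signed area = Σ/2 = 69.5 (positive ⇒ counter-clockwise traversal).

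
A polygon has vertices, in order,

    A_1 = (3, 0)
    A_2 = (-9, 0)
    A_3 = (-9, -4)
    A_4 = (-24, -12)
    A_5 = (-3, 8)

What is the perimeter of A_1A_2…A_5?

|A_1A_2| = √((-12)² + (0)²) = √144 = 12
|A_2A_3| = √((0)² + (-4)²) = √16 = 4
|A_3A_4| = √((-15)² + (-8)²) = √289 = 17
|A_4A_5| = √((21)² + (20)²) = √841 = 29
|A_5A_1| = √((6)² + (-8)²) = √100 = 10
Perimeter = 12 + 4 + 17 + 29 + 10 = 72.

72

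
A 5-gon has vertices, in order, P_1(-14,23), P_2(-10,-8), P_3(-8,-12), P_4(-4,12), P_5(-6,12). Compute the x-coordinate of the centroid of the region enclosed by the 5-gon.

Apply the shoelace (surveyor's) formula. First the cross-terms c_i = x_i·y_{i+1} − x_{i+1}·y_i:
  342, 56, -144, 24, 30  ⇒  2A = 308, A = 154.
Then Σ (x_i + x_{i+1})·c_i = -8328, so x̄ = -8328 / (6·154) = -694/77.

-694/77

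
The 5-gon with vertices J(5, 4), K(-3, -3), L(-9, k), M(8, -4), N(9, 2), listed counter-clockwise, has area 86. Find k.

Write out the shoelace sum; only the two edges meeting at L involve k:
2·Area = [((-3)·k − (-9)·(-3)) + ((-9)·(-4) − 8·k)] + 75
       = -11·k + 84 = 172
⇒ k = -8.

-8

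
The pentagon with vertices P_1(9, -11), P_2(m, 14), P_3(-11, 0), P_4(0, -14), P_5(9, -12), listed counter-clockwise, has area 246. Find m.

The doubled signed area Σ (x_i y_{i+1} − x_{i+1} y_i) is linear in m.
With m=0 it equals 569; the coefficient of m is 11 (from the two edges through P_2).
So 11·m + 569 = 2·246 = 492 ⇒ m = -7.

-7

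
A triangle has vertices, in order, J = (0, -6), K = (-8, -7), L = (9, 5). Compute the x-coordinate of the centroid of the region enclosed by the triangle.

Apply Gauss's area formula. First the cross-terms c_i = x_i·y_{i+1} − x_{i+1}·y_i:
  -48, 23, -54  ⇒  2A = -79, A = -39.5.
Then Σ (x_i + x_{i+1})·c_i = -79, so x̄ = -79 / (6·(-39.5)) = 1/3.

1/3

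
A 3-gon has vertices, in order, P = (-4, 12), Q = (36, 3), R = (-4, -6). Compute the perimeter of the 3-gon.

100

|PQ| = √((40)² + (-9)²) = √1681 = 41
|QR| = √((-40)² + (-9)²) = √1681 = 41
|RP| = √((0)² + (18)²) = √324 = 18
Perimeter = 41 + 41 + 18 = 100.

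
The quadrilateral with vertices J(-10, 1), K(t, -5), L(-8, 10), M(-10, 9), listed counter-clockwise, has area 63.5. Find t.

1

The doubled signed area Σ (x_i y_{i+1} − x_{i+1} y_i) is linear in t.
With t=0 it equals 118; the coefficient of t is 9 (from the two edges through K).
So 9·t + 118 = 2·63.5 = 127 ⇒ t = 1.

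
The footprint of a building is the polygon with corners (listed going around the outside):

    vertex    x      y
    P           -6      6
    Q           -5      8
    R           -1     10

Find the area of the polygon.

3

Apply the shoelace (surveyor's) formula: 2A = Σ (x_i·y_{i+1} − x_{i+1}·y_i), indices taken mod 3.
P→Q: (-6)(8) − (-5)(6) = -18
Q→R: (-5)(10) − (-1)(8) = -42
R→P: (-1)(6) − (-6)(10) = 54
Σ = -6
Area = |Σ|/2 = 3.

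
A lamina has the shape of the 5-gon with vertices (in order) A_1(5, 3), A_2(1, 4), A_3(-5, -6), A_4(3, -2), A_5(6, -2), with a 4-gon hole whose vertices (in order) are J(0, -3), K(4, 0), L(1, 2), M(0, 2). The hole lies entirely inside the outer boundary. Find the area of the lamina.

Outer boundary:
Apply the shoelace (surveyor's) formula: 2A = Σ (x_i·y_{i+1} − x_{i+1}·y_i), indices taken mod 5.
Σ = (17) + (14) + (28) + (6) + (28) = 93
Area = |Σ|/2 = 46.5.
Hole:
J→K: (0)(0) − (4)(-3) = 12
K→L: (4)(2) − (1)(0) = 8
L→M: (1)(2) − (0)(2) = 2
M→J: (0)(-3) − (0)(2) = 0
Σ = 22
Area = |Σ|/2 = 11.
Net area = 46.5 − 11 = 35.5.

35.5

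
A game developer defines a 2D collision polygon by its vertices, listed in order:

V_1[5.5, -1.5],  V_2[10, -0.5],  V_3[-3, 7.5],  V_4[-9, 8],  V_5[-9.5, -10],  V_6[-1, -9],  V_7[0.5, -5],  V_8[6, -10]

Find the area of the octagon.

Apply the surveyor's formula: 2A = Σ (x_i·y_{i+1} − x_{i+1}·y_i), indices taken mod 8.
V_1→V_2: (5.5)(-0.5) − (10)(-1.5) = 12.25
V_2→V_3: (10)(7.5) − (-3)(-0.5) = 73.5
V_3→V_4: (-3)(8) − (-9)(7.5) = 43.5
V_4→V_5: (-9)(-10) − (-9.5)(8) = 166
V_5→V_6: (-9.5)(-9) − (-1)(-10) = 75.5
V_6→V_7: (-1)(-5) − (0.5)(-9) = 9.5
V_7→V_8: (0.5)(-10) − (6)(-5) = 25
V_8→V_1: (6)(-1.5) − (5.5)(-10) = 46
Σ = 451.25
Area = |Σ|/2 = 225.625.

225.625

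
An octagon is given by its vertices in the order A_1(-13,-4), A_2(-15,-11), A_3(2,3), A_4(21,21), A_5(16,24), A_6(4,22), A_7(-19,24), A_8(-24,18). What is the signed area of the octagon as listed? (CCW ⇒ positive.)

770.5

Apply the shoelace formula: 2A = Σ (x_i·y_{i+1} − x_{i+1}·y_i), indices taken mod 8.
Σ = (83) + (-23) + (-21) + (168) + (256) + (514) + (234) + (330) = 1541
Signed area = Σ/2 = 770.5 (positive ⇒ counter-clockwise traversal).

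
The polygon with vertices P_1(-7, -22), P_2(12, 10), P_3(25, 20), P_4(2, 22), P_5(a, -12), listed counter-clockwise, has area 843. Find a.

The doubled signed area Σ (x_i y_{i+1} − x_{i+1} y_i) is linear in a.
With a=0 it equals 586; the coefficient of a is -44 (from the two edges through P_5).
So -44·a + 586 = 2·843 = 1686 ⇒ a = -25.

-25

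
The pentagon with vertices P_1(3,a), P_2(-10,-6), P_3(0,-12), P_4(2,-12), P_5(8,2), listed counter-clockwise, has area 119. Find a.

The doubled signed area Σ (x_i y_{i+1} − x_{i+1} y_i) is linear in a.
With a=0 it equals 220; the coefficient of a is 18 (from the two edges through P_1).
So 18·a + 220 = 2·119 = 238 ⇒ a = 1.

1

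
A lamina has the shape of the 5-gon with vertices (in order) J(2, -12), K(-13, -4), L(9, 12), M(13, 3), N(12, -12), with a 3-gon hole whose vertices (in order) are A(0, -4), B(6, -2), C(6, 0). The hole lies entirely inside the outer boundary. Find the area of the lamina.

Outer boundary:
Apply the surveyor's formula: 2A = Σ (x_i·y_{i+1} − x_{i+1}·y_i), indices taken mod 5.
Cross-terms: -164, -120, -129, -192, -120  ⇒  Σ = -725
Area = |Σ|/2 = 362.5.
Hole:
Σ = (24) + (12) + (-24) = 12
Area = |Σ|/2 = 6.
Net area = 362.5 − 6 = 356.5.

356.5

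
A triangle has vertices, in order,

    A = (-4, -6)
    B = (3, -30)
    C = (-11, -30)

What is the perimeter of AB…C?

|AB| = √((7)² + (-24)²) = √625 = 25
|BC| = √((-14)² + (0)²) = √196 = 14
|CA| = √((7)² + (24)²) = √625 = 25
Perimeter = 25 + 14 + 25 = 64.

64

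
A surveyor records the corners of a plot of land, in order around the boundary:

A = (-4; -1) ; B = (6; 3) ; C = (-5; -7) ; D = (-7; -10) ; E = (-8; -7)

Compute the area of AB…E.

Apply the surveyor's formula: 2A = Σ (x_i·y_{i+1} − x_{i+1}·y_i), indices taken mod 5.
Σ = (-6) + (-27) + (1) + (-31) + (-20) = -83
Area = |Σ|/2 = 41.5.

41.5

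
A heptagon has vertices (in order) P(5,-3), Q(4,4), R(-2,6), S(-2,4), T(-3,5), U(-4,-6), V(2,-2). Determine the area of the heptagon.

P→Q: (5)(4) − (4)(-3) = 32
Q→R: (4)(6) − (-2)(4) = 32
R→S: (-2)(4) − (-2)(6) = 4
S→T: (-2)(5) − (-3)(4) = 2
T→U: (-3)(-6) − (-4)(5) = 38
U→V: (-4)(-2) − (2)(-6) = 20
V→P: (2)(-3) − (5)(-2) = 4
Σ = 132
Area = |Σ|/2 = 66.

66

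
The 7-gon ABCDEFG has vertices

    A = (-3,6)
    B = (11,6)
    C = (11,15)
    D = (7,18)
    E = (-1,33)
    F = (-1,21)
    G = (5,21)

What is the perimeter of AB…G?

|AB| = √((14)² + (0)²) = √196 = 14
|BC| = √((0)² + (9)²) = √81 = 9
|CD| = √((-4)² + (3)²) = √25 = 5
|DE| = √((-8)² + (15)²) = √289 = 17
|EF| = √((0)² + (-12)²) = √144 = 12
|FG| = √((6)² + (0)²) = √36 = 6
|GA| = √((-8)² + (-15)²) = √289 = 17
Perimeter = 14 + 9 + 5 + 17 + 12 + 6 + 17 = 80.

80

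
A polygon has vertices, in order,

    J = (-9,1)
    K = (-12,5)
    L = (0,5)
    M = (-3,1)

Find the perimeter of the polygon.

|JK| = √((-3)² + (4)²) = √25 = 5
|KL| = √((12)² + (0)²) = √144 = 12
|LM| = √((-3)² + (-4)²) = √25 = 5
|MJ| = √((-6)² + (0)²) = √36 = 6
Perimeter = 5 + 12 + 5 + 6 = 28.

28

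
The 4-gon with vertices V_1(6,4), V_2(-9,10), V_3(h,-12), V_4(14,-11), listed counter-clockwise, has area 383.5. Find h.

Write out the shoelace sum; only the two edges meeting at V_3 involve h:
2·Area = [((-9)·(-12) − h·10) + (h·(-11) − 14·(-12))] + 218
       = -21·h + 494 = 767
⇒ h = -13.

-13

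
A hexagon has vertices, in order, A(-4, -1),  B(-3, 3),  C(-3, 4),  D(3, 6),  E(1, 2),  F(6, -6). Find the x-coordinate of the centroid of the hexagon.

Apply the shoelace (surveyor's) formula. First the cross-terms c_i = x_i·y_{i+1} − x_{i+1}·y_i:
  -15, -3, -30, 0, -18, -30  ⇒  2A = -96, A = -48.
Then Σ (x_i + x_{i+1})·c_i = -63, so x̄ = -63 / (6·(-48)) = 0.21875.

0.21875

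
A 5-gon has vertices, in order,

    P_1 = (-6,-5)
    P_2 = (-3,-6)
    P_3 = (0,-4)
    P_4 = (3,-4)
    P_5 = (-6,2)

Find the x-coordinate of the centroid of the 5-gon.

Apply the shoelace (surveyor's) formula. First the cross-terms c_i = x_i·y_{i+1} − x_{i+1}·y_i:
  21, 12, 12, -18, 42  ⇒  2A = 69, A = 34.5.
Then Σ (x_i + x_{i+1})·c_i = -639, so x̄ = -639 / (6·34.5) = -71/23.

-71/23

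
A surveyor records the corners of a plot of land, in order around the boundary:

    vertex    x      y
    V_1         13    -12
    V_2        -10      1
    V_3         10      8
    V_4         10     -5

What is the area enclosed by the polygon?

Σ = (-107) + (-90) + (-130) + (-55) = -382
Area = |Σ|/2 = 191.

191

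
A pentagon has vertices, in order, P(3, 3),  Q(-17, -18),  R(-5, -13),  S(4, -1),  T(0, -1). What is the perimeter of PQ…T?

|PQ| = √((-20)² + (-21)²) = √841 = 29
|QR| = √((12)² + (5)²) = √169 = 13
|RS| = √((9)² + (12)²) = √225 = 15
|ST| = √((-4)² + (0)²) = √16 = 4
|TP| = √((3)² + (4)²) = √25 = 5
Perimeter = 29 + 13 + 15 + 4 + 5 = 66.

66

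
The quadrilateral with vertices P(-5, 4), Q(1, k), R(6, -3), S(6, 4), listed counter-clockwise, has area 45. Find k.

-1

The doubled signed area Σ (x_i y_{i+1} − x_{i+1} y_i) is linear in k.
With k=0 it equals 79; the coefficient of k is -11 (from the two edges through Q).
So -11·k + 79 = 2·45 = 90 ⇒ k = -1.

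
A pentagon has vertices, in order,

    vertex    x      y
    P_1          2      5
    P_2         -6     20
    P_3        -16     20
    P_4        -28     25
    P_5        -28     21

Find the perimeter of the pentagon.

78

|P_1P_2| = √((-8)² + (15)²) = √289 = 17
|P_2P_3| = √((-10)² + (0)²) = √100 = 10
|P_3P_4| = √((-12)² + (5)²) = √169 = 13
|P_4P_5| = √((0)² + (-4)²) = √16 = 4
|P_5P_1| = √((30)² + (-16)²) = √1156 = 34
Perimeter = 17 + 10 + 13 + 4 + 34 = 78.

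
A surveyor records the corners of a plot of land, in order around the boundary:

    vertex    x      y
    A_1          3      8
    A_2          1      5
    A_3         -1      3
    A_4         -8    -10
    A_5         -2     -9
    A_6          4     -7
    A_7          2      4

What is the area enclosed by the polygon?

92.5

Apply Gauss's area formula: 2A = Σ (x_i·y_{i+1} − x_{i+1}·y_i), indices taken mod 7.
Σ = (7) + (8) + (34) + (52) + (50) + (30) + (4) = 185
Area = |Σ|/2 = 92.5.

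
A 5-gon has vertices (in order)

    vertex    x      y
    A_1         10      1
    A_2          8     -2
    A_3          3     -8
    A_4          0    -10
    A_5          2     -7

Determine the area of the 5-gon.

12

A_1→A_2: (10)(-2) − (8)(1) = -28
A_2→A_3: (8)(-8) − (3)(-2) = -58
A_3→A_4: (3)(-10) − (0)(-8) = -30
A_4→A_5: (0)(-7) − (2)(-10) = 20
A_5→A_1: (2)(1) − (10)(-7) = 72
Σ = -24
Area = |Σ|/2 = 12.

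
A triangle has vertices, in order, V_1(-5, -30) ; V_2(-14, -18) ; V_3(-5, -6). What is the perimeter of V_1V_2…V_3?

|V_1V_2| = √((-9)² + (12)²) = √225 = 15
|V_2V_3| = √((9)² + (12)²) = √225 = 15
|V_3V_1| = √((0)² + (-24)²) = √576 = 24
Perimeter = 15 + 15 + 24 = 54.

54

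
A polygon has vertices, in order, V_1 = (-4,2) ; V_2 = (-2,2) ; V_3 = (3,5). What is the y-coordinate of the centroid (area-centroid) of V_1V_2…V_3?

3

Apply the shoelace formula. First the cross-terms c_i = x_i·y_{i+1} − x_{i+1}·y_i:
  -4, -16, 26  ⇒  2A = 6, A = 3.
Then Σ (y_i + y_{i+1})·c_i = 54, so ȳ = 54 / (6·3) = 3.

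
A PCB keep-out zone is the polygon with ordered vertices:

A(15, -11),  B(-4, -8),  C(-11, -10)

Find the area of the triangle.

Apply the surveyor's formula: 2A = Σ (x_i·y_{i+1} − x_{i+1}·y_i), indices taken mod 3.
Cross-terms: -164, -48, 271  ⇒  Σ = 59
Area = |Σ|/2 = 29.5.

29.5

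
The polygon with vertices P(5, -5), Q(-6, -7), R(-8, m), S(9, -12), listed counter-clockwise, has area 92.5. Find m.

The doubled signed area Σ (x_i y_{i+1} − x_{i+1} y_i) is linear in m.
With m=0 it equals -10; the coefficient of m is -15 (from the two edges through R).
So -15·m + -10 = 2·92.5 = 185 ⇒ m = -13.

-13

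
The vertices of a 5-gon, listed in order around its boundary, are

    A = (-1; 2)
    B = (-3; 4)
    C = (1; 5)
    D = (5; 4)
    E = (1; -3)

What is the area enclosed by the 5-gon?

Apply the surveyor's formula: 2A = Σ (x_i·y_{i+1} − x_{i+1}·y_i), indices taken mod 5.
Σ = (2) + (-19) + (-21) + (-19) + (-1) = -58
Area = |Σ|/2 = 29.

29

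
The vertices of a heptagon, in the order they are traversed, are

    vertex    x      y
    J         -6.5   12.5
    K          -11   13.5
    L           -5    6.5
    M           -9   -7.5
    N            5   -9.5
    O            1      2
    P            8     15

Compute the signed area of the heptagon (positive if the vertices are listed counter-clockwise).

Σ = (49.75) + (-4) + (96) + (123) + (19.5) + (-1) + (197.5) = 480.75
Signed area = Σ/2 = 240.375 (positive ⇒ counter-clockwise traversal).

240.375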